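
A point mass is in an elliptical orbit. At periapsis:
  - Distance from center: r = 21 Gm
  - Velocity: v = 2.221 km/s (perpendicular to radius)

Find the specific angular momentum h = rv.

Convert to SI: r = 21 Gm = 2.1e+10 m; v = 2.221 km/s = 2221 m/s.
With v perpendicular to r, h = r · v.
h = 2.1e+10 · 2221 m²/s ≈ 4.664e+13 m²/s.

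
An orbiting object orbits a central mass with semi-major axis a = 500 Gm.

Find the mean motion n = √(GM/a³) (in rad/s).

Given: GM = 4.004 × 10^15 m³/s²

Convert to SI: a = 500 Gm = 5e+11 m.
n = √(GM / a³).
n = √(4.004e+15 / (5e+11)³) rad/s ≈ 1.79e-10 rad/s.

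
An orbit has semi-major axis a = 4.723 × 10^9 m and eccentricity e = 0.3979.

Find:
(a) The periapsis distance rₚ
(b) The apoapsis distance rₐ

(a) rₚ = a(1 − e) = 4.723e+09 · (1 − 0.3979) = 4.723e+09 · 0.6021 ≈ 2.844e+09 m = 2.844 × 10^9 m.
(b) rₐ = a(1 + e) = 4.723e+09 · (1 + 0.3979) = 4.723e+09 · 1.3979 ≈ 6.602e+09 m = 6.602 × 10^9 m.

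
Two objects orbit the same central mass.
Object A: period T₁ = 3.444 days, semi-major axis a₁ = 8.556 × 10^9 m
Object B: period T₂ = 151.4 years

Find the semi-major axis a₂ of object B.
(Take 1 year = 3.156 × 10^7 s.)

Convert to SI: T₁ = 3.444 days = 297562 s; T₂ = 151.4 years = 4.77818e+09 s.
Kepler's third law: (T₁/T₂)² = (a₁/a₂)³ ⇒ a₂ = a₁ · (T₂/T₁)^(2/3).
T₂/T₁ = 4.77818e+09 / 297562 = 16057.8.
a₂ = 8.556e+09 · (16057.8)^(2/3) m ≈ 5.446e+12 m = 5.446 × 10^12 m.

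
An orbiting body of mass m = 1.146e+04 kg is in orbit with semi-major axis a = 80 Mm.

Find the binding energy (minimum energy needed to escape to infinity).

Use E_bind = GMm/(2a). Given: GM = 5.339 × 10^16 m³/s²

Convert to SI: a = 80 Mm = 8e+07 m.
Total orbital energy is E = −GMm/(2a); binding energy is E_bind = −E = GMm/(2a).
E_bind = 5.339e+16 · 1.146e+04 / (2 · 8e+07) J ≈ 3.824e+12 J = 3.824 TJ.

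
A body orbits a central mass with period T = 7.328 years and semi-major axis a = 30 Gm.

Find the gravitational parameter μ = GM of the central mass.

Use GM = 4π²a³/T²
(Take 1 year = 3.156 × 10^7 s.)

Convert to SI: T = 7.328 years = 2.31272e+08 s; a = 30 Gm = 3e+10 m.
GM = 4π² · a³ / T².
GM = 4π² · (3e+10)³ / (2.31272e+08)² m³/s² ≈ 1.993e+16 m³/s² = 1.993 × 10^16 m³/s².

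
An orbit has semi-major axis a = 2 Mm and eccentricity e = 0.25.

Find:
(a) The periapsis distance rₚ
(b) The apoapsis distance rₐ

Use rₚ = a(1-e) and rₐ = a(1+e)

Convert to SI: a = 2 Mm = 2e+06 m.
(a) rₚ = a(1 − e) = 2e+06 · (1 − 0.25) = 2e+06 · 0.75 ≈ 1.5e+06 m = 1.5 Mm.
(b) rₐ = a(1 + e) = 2e+06 · (1 + 0.25) = 2e+06 · 1.25 ≈ 2.5e+06 m = 2.5 Mm.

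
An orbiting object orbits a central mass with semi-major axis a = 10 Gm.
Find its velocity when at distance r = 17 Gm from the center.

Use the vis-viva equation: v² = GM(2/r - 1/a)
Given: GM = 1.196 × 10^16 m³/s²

Convert to SI: a = 10 Gm = 1e+10 m; r = 17 Gm = 1.7e+10 m.
Vis-viva: v = √(GM · (2/r − 1/a)).
2/r − 1/a = 2/1.7e+10 − 1/1e+10 = 1.76471e-11 m⁻¹.
v = √(1.196e+16 · 1.76471e-11) m/s ≈ 459.4 m/s = 459.4 m/s.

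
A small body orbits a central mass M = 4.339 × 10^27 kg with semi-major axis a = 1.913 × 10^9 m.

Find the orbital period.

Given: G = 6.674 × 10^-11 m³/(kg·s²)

GM = G · M = 6.674e-11 · 4.339e+27 = 2.89585e+17 m³/s².
Kepler's third law: T = 2π √(a³ / GM).
Substituting a = 1.913e+09 m and GM = 2.89585e+17 m³/s²:
T = 2π √((1.913e+09)³ / 2.89585e+17) s
T ≈ 9.769e+05 s = 11.31 days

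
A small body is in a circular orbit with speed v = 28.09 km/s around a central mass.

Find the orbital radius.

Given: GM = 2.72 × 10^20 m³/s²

Convert to SI: v = 28.09 km/s = 28090 m/s.
For a circular orbit, v² = GM / r, so r = GM / v².
r = 2.72e+20 / (28090)² m ≈ 3.447e+11 m = 344.7 Gm.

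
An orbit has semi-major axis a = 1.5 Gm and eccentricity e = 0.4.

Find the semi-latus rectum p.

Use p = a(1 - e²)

Convert to SI: a = 1.5 Gm = 1.5e+09 m.
p = a (1 − e²).
p = 1.5e+09 · (1 − (0.4)²) = 1.5e+09 · 0.84 ≈ 1.26e+09 m = 1.26 Gm.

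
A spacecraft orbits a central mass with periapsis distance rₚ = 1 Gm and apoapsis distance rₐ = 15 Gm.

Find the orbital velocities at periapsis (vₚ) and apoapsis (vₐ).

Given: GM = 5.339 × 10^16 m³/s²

Convert to SI: rₚ = 1 Gm = 1e+09 m; rₐ = 15 Gm = 1.5e+10 m.
Use the vis-viva equation v² = GM(2/r − 1/a) with a = (rₚ + rₐ)/2 = (1e+09 + 1.5e+10)/2 = 8e+09 m.
vₚ = √(GM · (2/rₚ − 1/a)) = √(5.339e+16 · (2/1e+09 − 1/8e+09)) m/s ≈ 1.001e+04 m/s = 10.01 km/s.
vₐ = √(GM · (2/rₐ − 1/a)) = √(5.339e+16 · (2/1.5e+10 − 1/8e+09)) m/s ≈ 667 m/s = 667 m/s.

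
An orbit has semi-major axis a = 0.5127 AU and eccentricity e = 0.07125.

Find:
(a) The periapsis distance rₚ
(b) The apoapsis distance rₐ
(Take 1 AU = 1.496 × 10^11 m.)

Convert to SI: a = 0.5127 AU = 7.66999e+10 m.
(a) rₚ = a(1 − e) = 7.66999e+10 · (1 − 0.07125) = 7.66999e+10 · 0.92875 ≈ 7.124e+10 m = 0.4762 AU.
(b) rₐ = a(1 + e) = 7.66999e+10 · (1 + 0.07125) = 7.66999e+10 · 1.07125 ≈ 8.216e+10 m = 0.5492 AU.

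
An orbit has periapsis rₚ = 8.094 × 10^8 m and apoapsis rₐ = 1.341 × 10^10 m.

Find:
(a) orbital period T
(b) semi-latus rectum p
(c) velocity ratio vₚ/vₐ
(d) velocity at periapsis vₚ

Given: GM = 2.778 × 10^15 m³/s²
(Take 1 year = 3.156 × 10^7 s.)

(a) With a = (rₚ + rₐ)/2 = 7.1097e+09 m, T = 2π √(a³/GM) = 2π √((7.1097e+09)³/2.778e+15) s ≈ 7.146e+07 s
(b) From a = (rₚ + rₐ)/2 = 7.1097e+09 m and e = (rₐ − rₚ)/(rₐ + rₚ) = 0.886156, p = a(1 − e²) = 7.1097e+09 · (1 − (0.886156)²) ≈ 1.527e+09 m
(c) Conservation of angular momentum (rₚvₚ = rₐvₐ) gives vₚ/vₐ = rₐ/rₚ = 1.341e+10/8.094e+08 ≈ 16.57
(d) With a = (rₚ + rₐ)/2 = 7.1097e+09 m, vₚ = √(GM (2/rₚ − 1/a)) = √(2.778e+15 · (2/8.094e+08 − 1/7.1097e+09)) m/s ≈ 2544 m/s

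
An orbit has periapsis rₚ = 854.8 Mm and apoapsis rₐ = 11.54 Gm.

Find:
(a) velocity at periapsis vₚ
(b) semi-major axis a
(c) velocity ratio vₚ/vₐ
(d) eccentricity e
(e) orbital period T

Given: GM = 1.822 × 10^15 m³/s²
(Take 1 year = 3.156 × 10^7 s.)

Convert to SI: rₚ = 854.8 Mm = 8.548e+08 m; rₐ = 11.54 Gm = 1.154e+10 m.
(a) With a = (rₚ + rₐ)/2 = 6.1974e+09 m, vₚ = √(GM (2/rₚ − 1/a)) = √(1.822e+15 · (2/8.548e+08 − 1/6.1974e+09)) m/s ≈ 1992 m/s
(b) a = (rₚ + rₐ)/2 = (8.548e+08 + 1.154e+10)/2 ≈ 6.197e+09 m
(c) Conservation of angular momentum (rₚvₚ = rₐvₐ) gives vₚ/vₐ = rₐ/rₚ = 1.154e+10/8.548e+08 ≈ 13.5
(d) e = (rₐ − rₚ)/(rₐ + rₚ) = (1.154e+10 − 8.548e+08)/(1.154e+10 + 8.548e+08) ≈ 0.8621
(e) With a = (rₚ + rₐ)/2 = 6.1974e+09 m, T = 2π √(a³/GM) = 2π √((6.1974e+09)³/1.822e+15) s ≈ 7.182e+07 s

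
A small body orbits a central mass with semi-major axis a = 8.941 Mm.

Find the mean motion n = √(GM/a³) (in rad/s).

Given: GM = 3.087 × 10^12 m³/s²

Convert to SI: a = 8.941 Mm = 8.941e+06 m.
n = √(GM / a³).
n = √(3.087e+12 / (8.941e+06)³) rad/s ≈ 6.572e-05 rad/s.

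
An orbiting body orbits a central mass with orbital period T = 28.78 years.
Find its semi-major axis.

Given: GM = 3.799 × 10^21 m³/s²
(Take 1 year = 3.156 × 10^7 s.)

Convert to SI: T = 28.78 years = 9.08297e+08 s.
Invert Kepler's third law: a = (GM · T² / (4π²))^(1/3).
Substituting T = 9.08297e+08 s and GM = 3.799e+21 m³/s²:
a = (3.799e+21 · (9.08297e+08)² / (4π²))^(1/3) m
a ≈ 4.298e+12 m = 4.298 Tm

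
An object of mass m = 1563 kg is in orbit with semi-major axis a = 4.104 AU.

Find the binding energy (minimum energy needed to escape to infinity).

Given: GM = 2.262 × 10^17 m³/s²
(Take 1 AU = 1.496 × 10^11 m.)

Convert to SI: a = 4.104 AU = 6.13958e+11 m.
Total orbital energy is E = −GMm/(2a); binding energy is E_bind = −E = GMm/(2a).
E_bind = 2.262e+17 · 1563 / (2 · 6.13958e+11) J ≈ 2.879e+08 J = 287.9 MJ.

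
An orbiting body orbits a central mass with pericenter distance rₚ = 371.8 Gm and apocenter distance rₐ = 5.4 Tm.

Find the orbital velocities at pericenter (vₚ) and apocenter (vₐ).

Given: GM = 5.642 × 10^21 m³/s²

Convert to SI: rₚ = 371.8 Gm = 3.718e+11 m; rₐ = 5.4 Tm = 5.4e+12 m.
Use the vis-viva equation v² = GM(2/r − 1/a) with a = (rₚ + rₐ)/2 = (3.718e+11 + 5.4e+12)/2 = 2.8859e+12 m.
vₚ = √(GM · (2/rₚ − 1/a)) = √(5.642e+21 · (2/3.718e+11 − 1/2.8859e+12)) m/s ≈ 1.685e+05 m/s = 168.5 km/s.
vₐ = √(GM · (2/rₐ − 1/a)) = √(5.642e+21 · (2/5.4e+12 − 1/2.8859e+12)) m/s ≈ 1.16e+04 m/s = 11.6 km/s.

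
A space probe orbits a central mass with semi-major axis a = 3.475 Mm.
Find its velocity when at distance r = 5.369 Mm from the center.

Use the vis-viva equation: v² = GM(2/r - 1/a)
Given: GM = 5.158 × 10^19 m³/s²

Convert to SI: a = 3.475 Mm = 3.475e+06 m; r = 5.369 Mm = 5.369e+06 m.
Vis-viva: v = √(GM · (2/r − 1/a)).
2/r − 1/a = 2/5.369e+06 − 1/3.475e+06 = 8.47391e-08 m⁻¹.
v = √(5.158e+19 · 8.47391e-08) m/s ≈ 2.091e+06 m/s = 2091 km/s.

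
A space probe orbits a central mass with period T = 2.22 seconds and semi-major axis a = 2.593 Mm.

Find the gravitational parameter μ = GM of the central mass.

Convert to SI: a = 2.593 Mm = 2.593e+06 m.
GM = 4π² · a³ / T².
GM = 4π² · (2.593e+06)³ / (2.22)² m³/s² ≈ 1.397e+20 m³/s² = 1.397 × 10^20 m³/s².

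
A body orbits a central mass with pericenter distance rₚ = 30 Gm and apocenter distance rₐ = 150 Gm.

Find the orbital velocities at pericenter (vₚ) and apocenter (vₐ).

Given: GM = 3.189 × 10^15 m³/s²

Convert to SI: rₚ = 30 Gm = 3e+10 m; rₐ = 150 Gm = 1.5e+11 m.
Use the vis-viva equation v² = GM(2/r − 1/a) with a = (rₚ + rₐ)/2 = (3e+10 + 1.5e+11)/2 = 9e+10 m.
vₚ = √(GM · (2/rₚ − 1/a)) = √(3.189e+15 · (2/3e+10 − 1/9e+10)) m/s ≈ 420.9 m/s = 420.9 m/s.
vₐ = √(GM · (2/rₐ − 1/a)) = √(3.189e+15 · (2/1.5e+11 − 1/9e+10)) m/s ≈ 84.18 m/s = 84.18 m/s.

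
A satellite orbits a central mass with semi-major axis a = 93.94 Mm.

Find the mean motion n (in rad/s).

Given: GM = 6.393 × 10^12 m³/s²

Convert to SI: a = 93.94 Mm = 9.394e+07 m.
n = √(GM / a³).
n = √(6.393e+12 / (9.394e+07)³) rad/s ≈ 2.777e-06 rad/s.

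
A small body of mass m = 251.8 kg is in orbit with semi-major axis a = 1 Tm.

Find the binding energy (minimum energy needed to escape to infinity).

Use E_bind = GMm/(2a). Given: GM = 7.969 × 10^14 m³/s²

Convert to SI: a = 1 Tm = 1e+12 m.
Total orbital energy is E = −GMm/(2a); binding energy is E_bind = −E = GMm/(2a).
E_bind = 7.969e+14 · 251.8 / (2 · 1e+12) J ≈ 1.003e+05 J = 100.3 kJ.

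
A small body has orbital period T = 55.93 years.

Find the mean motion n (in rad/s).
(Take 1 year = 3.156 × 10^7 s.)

Convert to SI: T = 55.93 years = 1.76515e+09 s.
n = 2π / T.
n = 2π / 1.76515e+09 s ≈ 3.56e-09 rad/s.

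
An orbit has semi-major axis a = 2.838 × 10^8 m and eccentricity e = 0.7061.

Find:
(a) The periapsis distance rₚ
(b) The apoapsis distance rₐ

(a) rₚ = a(1 − e) = 2.838e+08 · (1 − 0.7061) = 2.838e+08 · 0.2939 ≈ 8.341e+07 m = 8.341 × 10^7 m.
(b) rₐ = a(1 + e) = 2.838e+08 · (1 + 0.7061) = 2.838e+08 · 1.7061 ≈ 4.842e+08 m = 4.842 × 10^8 m.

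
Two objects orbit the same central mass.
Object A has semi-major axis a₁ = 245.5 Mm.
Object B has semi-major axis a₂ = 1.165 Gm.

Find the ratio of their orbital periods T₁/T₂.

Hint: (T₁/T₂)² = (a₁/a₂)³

Convert to SI: a₁ = 245.5 Mm = 2.455e+08 m; a₂ = 1.165 Gm = 1.165e+09 m.
From Kepler's third law, (T₁/T₂)² = (a₁/a₂)³, so T₁/T₂ = (a₁/a₂)^(3/2).
a₁/a₂ = 2.455e+08 / 1.165e+09 = 0.21073.
T₁/T₂ = (0.21073)^(3/2) ≈ 0.09674.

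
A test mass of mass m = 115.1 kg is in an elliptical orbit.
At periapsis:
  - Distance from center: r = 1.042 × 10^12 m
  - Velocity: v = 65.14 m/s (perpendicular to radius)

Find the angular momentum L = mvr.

Since v is perpendicular to r, L = m · v · r.
L = 115.1 · 65.14 · 1.042e+12 kg·m²/s ≈ 7.813e+15 kg·m²/s.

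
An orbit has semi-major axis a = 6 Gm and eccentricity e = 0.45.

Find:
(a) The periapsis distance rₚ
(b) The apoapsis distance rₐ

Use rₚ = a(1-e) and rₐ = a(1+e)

Convert to SI: a = 6 Gm = 6e+09 m.
(a) rₚ = a(1 − e) = 6e+09 · (1 − 0.45) = 6e+09 · 0.55 ≈ 3.3e+09 m = 3.3 Gm.
(b) rₐ = a(1 + e) = 6e+09 · (1 + 0.45) = 6e+09 · 1.45 ≈ 8.7e+09 m = 8.7 Gm.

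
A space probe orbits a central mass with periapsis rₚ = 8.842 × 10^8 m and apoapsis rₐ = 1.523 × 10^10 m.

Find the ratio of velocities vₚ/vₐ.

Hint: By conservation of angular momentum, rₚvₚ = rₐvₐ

Conservation of angular momentum gives rₚvₚ = rₐvₐ, so vₚ/vₐ = rₐ/rₚ.
vₚ/vₐ = 1.523e+10 / 8.842e+08 ≈ 17.22.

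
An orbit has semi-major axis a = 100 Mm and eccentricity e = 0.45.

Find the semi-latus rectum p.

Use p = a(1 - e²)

Convert to SI: a = 100 Mm = 1e+08 m.
p = a (1 − e²).
p = 1e+08 · (1 − (0.45)²) = 1e+08 · 0.7975 ≈ 7.975e+07 m = 79.75 Mm.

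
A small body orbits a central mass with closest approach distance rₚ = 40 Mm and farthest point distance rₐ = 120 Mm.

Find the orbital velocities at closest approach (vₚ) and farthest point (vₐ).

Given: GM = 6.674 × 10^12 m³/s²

Convert to SI: rₚ = 40 Mm = 4e+07 m; rₐ = 120 Mm = 1.2e+08 m.
Use the vis-viva equation v² = GM(2/r − 1/a) with a = (rₚ + rₐ)/2 = (4e+07 + 1.2e+08)/2 = 8e+07 m.
vₚ = √(GM · (2/rₚ − 1/a)) = √(6.674e+12 · (2/4e+07 − 1/8e+07)) m/s ≈ 500.3 m/s = 500.3 m/s.
vₐ = √(GM · (2/rₐ − 1/a)) = √(6.674e+12 · (2/1.2e+08 − 1/8e+07)) m/s ≈ 166.8 m/s = 166.8 m/s.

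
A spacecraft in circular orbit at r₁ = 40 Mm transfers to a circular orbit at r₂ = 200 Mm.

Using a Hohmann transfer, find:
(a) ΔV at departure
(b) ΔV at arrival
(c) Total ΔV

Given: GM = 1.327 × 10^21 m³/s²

Convert to SI: r₁ = 40 Mm = 4e+07 m; r₂ = 200 Mm = 2e+08 m.
Transfer semi-major axis: a_t = (r₁ + r₂)/2 = (4e+07 + 2e+08)/2 = 1.2e+08 m.
Circular speeds: v₁ = √(GM/r₁) = 5.75977e+06 m/s, v₂ = √(GM/r₂) = 2.57585e+06 m/s.
Transfer speeds (vis-viva v² = GM(2/r − 1/a_t)): v₁ᵗ = 7.43584e+06 m/s, v₂ᵗ = 1.48717e+06 m/s.
(a) ΔV₁ = |v₁ᵗ − v₁| ≈ 1.676e+06 m/s = 1676 km/s.
(b) ΔV₂ = |v₂ − v₂ᵗ| ≈ 1.089e+06 m/s = 1089 km/s.
(c) ΔV_total = ΔV₁ + ΔV₂ ≈ 2.765e+06 m/s = 2765 km/s.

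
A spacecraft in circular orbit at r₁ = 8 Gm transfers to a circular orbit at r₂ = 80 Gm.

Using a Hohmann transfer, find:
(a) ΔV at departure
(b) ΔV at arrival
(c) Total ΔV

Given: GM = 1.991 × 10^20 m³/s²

Convert to SI: r₁ = 8 Gm = 8e+09 m; r₂ = 80 Gm = 8e+10 m.
Transfer semi-major axis: a_t = (r₁ + r₂)/2 = (8e+09 + 8e+10)/2 = 4.4e+10 m.
Circular speeds: v₁ = √(GM/r₁) = 157758 m/s, v₂ = √(GM/r₂) = 49887.4 m/s.
Transfer speeds (vis-viva v² = GM(2/r − 1/a_t)): v₁ᵗ = 212720 m/s, v₂ᵗ = 21272 m/s.
(a) ΔV₁ = |v₁ᵗ − v₁| ≈ 5.496e+04 m/s = 54.96 km/s.
(b) ΔV₂ = |v₂ − v₂ᵗ| ≈ 2.862e+04 m/s = 28.62 km/s.
(c) ΔV_total = ΔV₁ + ΔV₂ ≈ 8.358e+04 m/s = 83.58 km/s.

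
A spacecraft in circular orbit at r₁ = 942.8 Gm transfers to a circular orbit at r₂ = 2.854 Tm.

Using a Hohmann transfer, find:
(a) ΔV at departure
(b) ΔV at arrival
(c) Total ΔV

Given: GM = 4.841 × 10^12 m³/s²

Convert to SI: r₁ = 942.8 Gm = 9.428e+11 m; r₂ = 2.854 Tm = 2.854e+12 m.
Transfer semi-major axis: a_t = (r₁ + r₂)/2 = (9.428e+11 + 2.854e+12)/2 = 1.8984e+12 m.
Circular speeds: v₁ = √(GM/r₁) = 2.26599 m/s, v₂ = √(GM/r₂) = 1.30239 m/s.
Transfer speeds (vis-viva v² = GM(2/r − 1/a_t)): v₁ᵗ = 2.77838 m/s, v₂ᵗ = 0.917818 m/s.
(a) ΔV₁ = |v₁ᵗ − v₁| ≈ 0.5124 m/s = 0.5124 m/s.
(b) ΔV₂ = |v₂ − v₂ᵗ| ≈ 0.3846 m/s = 0.3846 m/s.
(c) ΔV_total = ΔV₁ + ΔV₂ ≈ 0.897 m/s = 0.897 m/s.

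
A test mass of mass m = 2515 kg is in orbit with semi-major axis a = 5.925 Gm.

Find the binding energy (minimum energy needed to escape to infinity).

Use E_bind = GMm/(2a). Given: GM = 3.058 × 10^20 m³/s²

Convert to SI: a = 5.925 Gm = 5.925e+09 m.
Total orbital energy is E = −GMm/(2a); binding energy is E_bind = −E = GMm/(2a).
E_bind = 3.058e+20 · 2515 / (2 · 5.925e+09) J ≈ 6.49e+13 J = 64.9 TJ.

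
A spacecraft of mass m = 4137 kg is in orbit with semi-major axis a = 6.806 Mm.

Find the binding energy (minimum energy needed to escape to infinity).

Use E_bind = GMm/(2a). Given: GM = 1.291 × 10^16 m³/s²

Convert to SI: a = 6.806 Mm = 6.806e+06 m.
Total orbital energy is E = −GMm/(2a); binding energy is E_bind = −E = GMm/(2a).
E_bind = 1.291e+16 · 4137 / (2 · 6.806e+06) J ≈ 3.924e+12 J = 3.924 TJ.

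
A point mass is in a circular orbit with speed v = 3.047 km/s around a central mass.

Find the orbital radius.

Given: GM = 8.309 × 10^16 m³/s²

Convert to SI: v = 3.047 km/s = 3047 m/s.
For a circular orbit, v² = GM / r, so r = GM / v².
r = 8.309e+16 / (3047)² m ≈ 8.95e+09 m = 8.95 Gm.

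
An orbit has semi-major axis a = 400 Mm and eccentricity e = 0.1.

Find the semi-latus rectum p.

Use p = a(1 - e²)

Convert to SI: a = 400 Mm = 4e+08 m.
p = a (1 − e²).
p = 4e+08 · (1 − (0.1)²) = 4e+08 · 0.99 ≈ 3.96e+08 m = 396 Mm.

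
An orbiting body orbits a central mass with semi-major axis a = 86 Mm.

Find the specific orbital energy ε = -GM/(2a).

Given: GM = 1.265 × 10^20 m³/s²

Convert to SI: a = 86 Mm = 8.6e+07 m.
ε = −GM / (2a).
ε = −1.265e+20 / (2 · 8.6e+07) J/kg ≈ -7.355e+11 J/kg = -735.5 GJ/kg.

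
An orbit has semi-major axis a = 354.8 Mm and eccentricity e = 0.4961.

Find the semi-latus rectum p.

Convert to SI: a = 354.8 Mm = 3.548e+08 m.
p = a (1 − e²).
p = 3.548e+08 · (1 − (0.4961)²) = 3.548e+08 · 0.753885 ≈ 2.675e+08 m = 267.5 Mm.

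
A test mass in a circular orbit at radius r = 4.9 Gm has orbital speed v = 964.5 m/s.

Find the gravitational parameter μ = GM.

Convert to SI: r = 4.9 Gm = 4.9e+09 m.
For a circular orbit v² = GM/r, so GM = v² · r.
GM = (964.5)² · 4.9e+09 m³/s² ≈ 4.558e+15 m³/s² = 4.558 × 10^15 m³/s².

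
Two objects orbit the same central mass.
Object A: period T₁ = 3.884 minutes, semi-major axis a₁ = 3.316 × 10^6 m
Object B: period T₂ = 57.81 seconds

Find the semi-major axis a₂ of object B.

Convert to SI: T₁ = 3.884 minutes = 233.04 s.
Kepler's third law: (T₁/T₂)² = (a₁/a₂)³ ⇒ a₂ = a₁ · (T₂/T₁)^(2/3).
T₂/T₁ = 57.81 / 233.04 = 0.248069.
a₂ = 3.316e+06 · (0.248069)^(2/3) m ≈ 1.309e+06 m = 1.309 × 10^6 m.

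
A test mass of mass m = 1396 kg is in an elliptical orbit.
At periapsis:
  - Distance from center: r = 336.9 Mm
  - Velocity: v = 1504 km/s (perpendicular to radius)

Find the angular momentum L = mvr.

Convert to SI: r = 336.9 Mm = 3.369e+08 m; v = 1504 km/s = 1.504e+06 m/s.
Since v is perpendicular to r, L = m · v · r.
L = 1396 · 1.504e+06 · 3.369e+08 kg·m²/s ≈ 7.073e+17 kg·m²/s.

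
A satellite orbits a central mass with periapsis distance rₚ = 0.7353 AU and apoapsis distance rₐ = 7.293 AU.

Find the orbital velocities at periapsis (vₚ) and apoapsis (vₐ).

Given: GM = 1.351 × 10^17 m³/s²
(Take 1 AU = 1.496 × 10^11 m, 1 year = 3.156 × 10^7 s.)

Convert to SI: rₚ = 0.7353 AU = 1.10001e+11 m; rₐ = 7.293 AU = 1.09103e+12 m.
Use the vis-viva equation v² = GM(2/r − 1/a) with a = (rₚ + rₐ)/2 = (1.10001e+11 + 1.09103e+12)/2 = 6.00517e+11 m.
vₚ = √(GM · (2/rₚ − 1/a)) = √(1.351e+17 · (2/1.10001e+11 − 1/6.00517e+11)) m/s ≈ 1494 m/s = 0.3151 AU/year.
vₐ = √(GM · (2/rₐ − 1/a)) = √(1.351e+17 · (2/1.09103e+12 − 1/6.00517e+11)) m/s ≈ 150.6 m/s = 0.03177 AU/year.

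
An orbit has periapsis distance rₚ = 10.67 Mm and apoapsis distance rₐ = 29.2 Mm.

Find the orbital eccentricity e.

Convert to SI: rₚ = 10.67 Mm = 1.067e+07 m; rₐ = 29.2 Mm = 2.92e+07 m.
e = (rₐ − rₚ) / (rₐ + rₚ).
e = (2.92e+07 − 1.067e+07) / (2.92e+07 + 1.067e+07) = 1.853e+07 / 3.987e+07 ≈ 0.4648.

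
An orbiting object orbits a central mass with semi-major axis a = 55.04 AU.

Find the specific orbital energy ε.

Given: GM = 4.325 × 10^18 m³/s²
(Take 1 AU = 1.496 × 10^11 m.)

Convert to SI: a = 55.04 AU = 8.23398e+12 m.
ε = −GM / (2a).
ε = −4.325e+18 / (2 · 8.23398e+12) J/kg ≈ -2.626e+05 J/kg = -262.6 kJ/kg.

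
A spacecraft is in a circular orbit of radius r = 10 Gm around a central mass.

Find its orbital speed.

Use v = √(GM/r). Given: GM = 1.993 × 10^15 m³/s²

Convert to SI: r = 10 Gm = 1e+10 m.
For a circular orbit, gravity supplies the centripetal force, so v = √(GM / r).
v = √(1.993e+15 / 1e+10) m/s ≈ 446.4 m/s = 446.4 m/s.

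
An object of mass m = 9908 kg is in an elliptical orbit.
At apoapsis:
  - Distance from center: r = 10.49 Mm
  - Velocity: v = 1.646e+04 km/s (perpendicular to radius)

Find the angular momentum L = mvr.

Convert to SI: r = 10.49 Mm = 1.049e+07 m; v = 1.646e+04 km/s = 1.646e+07 m/s.
Since v is perpendicular to r, L = m · v · r.
L = 9908 · 1.646e+07 · 1.049e+07 kg·m²/s ≈ 1.711e+18 kg·m²/s.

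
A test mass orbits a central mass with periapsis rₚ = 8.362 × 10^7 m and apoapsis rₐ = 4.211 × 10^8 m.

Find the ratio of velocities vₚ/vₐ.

Conservation of angular momentum gives rₚvₚ = rₐvₐ, so vₚ/vₐ = rₐ/rₚ.
vₚ/vₐ = 4.211e+08 / 8.362e+07 ≈ 5.036.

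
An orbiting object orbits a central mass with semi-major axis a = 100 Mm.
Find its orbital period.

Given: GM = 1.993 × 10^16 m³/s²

Convert to SI: a = 100 Mm = 1e+08 m.
Kepler's third law: T = 2π √(a³ / GM).
Substituting a = 1e+08 m and GM = 1.993e+16 m³/s²:
T = 2π √((1e+08)³ / 1.993e+16) s
T ≈ 4.451e+04 s = 12.36 hours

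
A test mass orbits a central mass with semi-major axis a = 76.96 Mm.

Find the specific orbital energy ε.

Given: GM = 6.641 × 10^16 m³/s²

Convert to SI: a = 76.96 Mm = 7.696e+07 m.
ε = −GM / (2a).
ε = −6.641e+16 / (2 · 7.696e+07) J/kg ≈ -4.315e+08 J/kg = -431.5 MJ/kg.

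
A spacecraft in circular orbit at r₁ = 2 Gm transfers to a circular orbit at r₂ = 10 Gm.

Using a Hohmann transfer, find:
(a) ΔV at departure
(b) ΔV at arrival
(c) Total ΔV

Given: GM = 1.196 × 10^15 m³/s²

Convert to SI: r₁ = 2 Gm = 2e+09 m; r₂ = 10 Gm = 1e+10 m.
Transfer semi-major axis: a_t = (r₁ + r₂)/2 = (2e+09 + 1e+10)/2 = 6e+09 m.
Circular speeds: v₁ = √(GM/r₁) = 773.305 m/s, v₂ = √(GM/r₂) = 345.832 m/s.
Transfer speeds (vis-viva v² = GM(2/r − 1/a_t)): v₁ᵗ = 998.332 m/s, v₂ᵗ = 199.666 m/s.
(a) ΔV₁ = |v₁ᵗ − v₁| ≈ 225 m/s = 225 m/s.
(b) ΔV₂ = |v₂ − v₂ᵗ| ≈ 146.2 m/s = 146.2 m/s.
(c) ΔV_total = ΔV₁ + ΔV₂ ≈ 371.2 m/s = 371.2 m/s.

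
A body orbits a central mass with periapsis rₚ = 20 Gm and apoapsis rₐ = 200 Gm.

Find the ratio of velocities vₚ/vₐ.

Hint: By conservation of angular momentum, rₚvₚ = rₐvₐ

Convert to SI: rₚ = 20 Gm = 2e+10 m; rₐ = 200 Gm = 2e+11 m.
Conservation of angular momentum gives rₚvₚ = rₐvₐ, so vₚ/vₐ = rₐ/rₚ.
vₚ/vₐ = 2e+11 / 2e+10 ≈ 10.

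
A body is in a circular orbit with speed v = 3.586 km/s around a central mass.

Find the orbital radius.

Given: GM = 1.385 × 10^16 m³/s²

Convert to SI: v = 3.586 km/s = 3586 m/s.
For a circular orbit, v² = GM / r, so r = GM / v².
r = 1.385e+16 / (3586)² m ≈ 1.077e+09 m = 1.077 × 10^9 m.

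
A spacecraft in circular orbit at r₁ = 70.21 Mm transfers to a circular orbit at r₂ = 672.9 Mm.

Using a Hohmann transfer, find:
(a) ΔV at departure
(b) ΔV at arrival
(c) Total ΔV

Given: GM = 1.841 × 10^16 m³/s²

Convert to SI: r₁ = 70.21 Mm = 7.021e+07 m; r₂ = 672.9 Mm = 6.729e+08 m.
Transfer semi-major axis: a_t = (r₁ + r₂)/2 = (7.021e+07 + 6.729e+08)/2 = 3.71555e+08 m.
Circular speeds: v₁ = √(GM/r₁) = 16193 m/s, v₂ = √(GM/r₂) = 5230.6 m/s.
Transfer speeds (vis-viva v² = GM(2/r − 1/a_t)): v₁ᵗ = 21791.7 m/s, v₂ᵗ = 2273.73 m/s.
(a) ΔV₁ = |v₁ᵗ − v₁| ≈ 5599 m/s = 5.599 km/s.
(b) ΔV₂ = |v₂ − v₂ᵗ| ≈ 2957 m/s = 2.957 km/s.
(c) ΔV_total = ΔV₁ + ΔV₂ ≈ 8556 m/s = 8.556 km/s.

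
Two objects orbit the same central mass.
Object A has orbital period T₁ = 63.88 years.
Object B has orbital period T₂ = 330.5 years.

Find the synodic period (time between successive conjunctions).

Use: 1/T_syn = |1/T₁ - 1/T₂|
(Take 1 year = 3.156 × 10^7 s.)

Convert to SI: T₁ = 63.88 years = 2.01605e+09 s; T₂ = 330.5 years = 1.04306e+10 s.
T_syn = |T₁ · T₂ / (T₁ − T₂)|.
T_syn = |2.01605e+09 · 1.04306e+10 / (2.01605e+09 − 1.04306e+10)| s ≈ 2.499e+09 s = 79.19 years.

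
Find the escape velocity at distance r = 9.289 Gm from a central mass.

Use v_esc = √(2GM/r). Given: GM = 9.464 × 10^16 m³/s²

Convert to SI: r = 9.289 Gm = 9.289e+09 m.
Escape velocity comes from setting total energy to zero: ½v² − GM/r = 0 ⇒ v_esc = √(2GM / r).
v_esc = √(2 · 9.464e+16 / 9.289e+09) m/s ≈ 4514 m/s = 4.514 km/s.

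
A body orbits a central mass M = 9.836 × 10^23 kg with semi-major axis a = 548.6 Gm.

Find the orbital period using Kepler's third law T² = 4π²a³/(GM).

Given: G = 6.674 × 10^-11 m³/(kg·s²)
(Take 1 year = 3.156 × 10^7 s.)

Convert to SI: a = 548.6 Gm = 5.486e+11 m.
GM = G · M = 6.674e-11 · 9.836e+23 = 6.56455e+13 m³/s².
Kepler's third law: T = 2π √(a³ / GM).
Substituting a = 5.486e+11 m and GM = 6.56455e+13 m³/s²:
T = 2π √((5.486e+11)³ / 6.56455e+13) s
T ≈ 3.151e+11 s = 9984 years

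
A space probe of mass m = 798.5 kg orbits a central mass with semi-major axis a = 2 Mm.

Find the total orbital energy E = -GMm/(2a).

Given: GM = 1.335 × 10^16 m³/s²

Convert to SI: a = 2 Mm = 2e+06 m.
E = −GMm / (2a).
E = −1.335e+16 · 798.5 / (2 · 2e+06) J ≈ -2.665e+12 J = -2.665 TJ.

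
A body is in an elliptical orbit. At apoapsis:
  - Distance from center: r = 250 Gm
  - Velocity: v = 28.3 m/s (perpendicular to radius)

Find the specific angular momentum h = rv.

Convert to SI: r = 250 Gm = 2.5e+11 m.
With v perpendicular to r, h = r · v.
h = 2.5e+11 · 28.3 m²/s ≈ 7.075e+12 m²/s.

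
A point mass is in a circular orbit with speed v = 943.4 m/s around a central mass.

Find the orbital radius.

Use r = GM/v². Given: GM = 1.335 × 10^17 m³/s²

For a circular orbit, v² = GM / r, so r = GM / v².
r = 1.335e+17 / (943.4)² m ≈ 1.5e+11 m = 150 Gm.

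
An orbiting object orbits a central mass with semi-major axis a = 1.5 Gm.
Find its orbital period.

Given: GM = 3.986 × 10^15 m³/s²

Convert to SI: a = 1.5 Gm = 1.5e+09 m.
Kepler's third law: T = 2π √(a³ / GM).
Substituting a = 1.5e+09 m and GM = 3.986e+15 m³/s²:
T = 2π √((1.5e+09)³ / 3.986e+15) s
T ≈ 5.782e+06 s = 66.92 days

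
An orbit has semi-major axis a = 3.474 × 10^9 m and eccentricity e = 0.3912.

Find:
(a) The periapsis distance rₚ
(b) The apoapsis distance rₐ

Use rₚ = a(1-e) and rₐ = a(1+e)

(a) rₚ = a(1 − e) = 3.474e+09 · (1 − 0.3912) = 3.474e+09 · 0.6088 ≈ 2.115e+09 m = 2.115 × 10^9 m.
(b) rₐ = a(1 + e) = 3.474e+09 · (1 + 0.3912) = 3.474e+09 · 1.3912 ≈ 4.833e+09 m = 4.833 × 10^9 m.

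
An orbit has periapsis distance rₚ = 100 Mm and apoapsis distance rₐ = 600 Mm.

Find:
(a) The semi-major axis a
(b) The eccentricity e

Convert to SI: rₚ = 100 Mm = 1e+08 m; rₐ = 600 Mm = 6e+08 m.
(a) a = (rₚ + rₐ) / 2 = (1e+08 + 6e+08) / 2 ≈ 3.5e+08 m = 350 Mm.
(b) e = (rₐ − rₚ) / (rₐ + rₚ) = (6e+08 − 1e+08) / (6e+08 + 1e+08) ≈ 0.7143.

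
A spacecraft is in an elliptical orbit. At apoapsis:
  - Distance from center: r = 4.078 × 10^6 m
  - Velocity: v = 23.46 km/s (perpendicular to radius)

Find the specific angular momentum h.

Convert to SI: v = 23.46 km/s = 23460 m/s.
With v perpendicular to r, h = r · v.
h = 4.078e+06 · 23460 m²/s ≈ 9.567e+10 m²/s.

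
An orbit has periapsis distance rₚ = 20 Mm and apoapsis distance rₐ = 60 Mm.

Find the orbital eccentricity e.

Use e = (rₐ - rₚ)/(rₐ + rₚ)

Convert to SI: rₚ = 20 Mm = 2e+07 m; rₐ = 60 Mm = 6e+07 m.
e = (rₐ − rₚ) / (rₐ + rₚ).
e = (6e+07 − 2e+07) / (6e+07 + 2e+07) = 4e+07 / 8e+07 ≈ 0.5.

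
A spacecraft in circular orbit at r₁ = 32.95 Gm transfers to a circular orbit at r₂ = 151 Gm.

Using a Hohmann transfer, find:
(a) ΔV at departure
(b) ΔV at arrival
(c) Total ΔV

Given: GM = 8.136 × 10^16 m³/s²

Convert to SI: r₁ = 32.95 Gm = 3.295e+10 m; r₂ = 151 Gm = 1.51e+11 m.
Transfer semi-major axis: a_t = (r₁ + r₂)/2 = (3.295e+10 + 1.51e+11)/2 = 9.1975e+10 m.
Circular speeds: v₁ = √(GM/r₁) = 1571.37 m/s, v₂ = √(GM/r₂) = 734.035 m/s.
Transfer speeds (vis-viva v² = GM(2/r − 1/a_t)): v₁ᵗ = 2013.41 m/s, v₂ᵗ = 439.349 m/s.
(a) ΔV₁ = |v₁ᵗ − v₁| ≈ 442 m/s = 442 m/s.
(b) ΔV₂ = |v₂ − v₂ᵗ| ≈ 294.7 m/s = 294.7 m/s.
(c) ΔV_total = ΔV₁ + ΔV₂ ≈ 736.7 m/s = 736.7 m/s.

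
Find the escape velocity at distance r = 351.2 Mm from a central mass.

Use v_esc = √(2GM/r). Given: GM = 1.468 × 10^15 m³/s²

Convert to SI: r = 351.2 Mm = 3.512e+08 m.
Escape velocity comes from setting total energy to zero: ½v² − GM/r = 0 ⇒ v_esc = √(2GM / r).
v_esc = √(2 · 1.468e+15 / 3.512e+08) m/s ≈ 2891 m/s = 2.891 km/s.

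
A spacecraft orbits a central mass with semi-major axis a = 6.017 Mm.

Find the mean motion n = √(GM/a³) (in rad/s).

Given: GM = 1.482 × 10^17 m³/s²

Convert to SI: a = 6.017 Mm = 6.017e+06 m.
n = √(GM / a³).
n = √(1.482e+17 / (6.017e+06)³) rad/s ≈ 0.02608 rad/s.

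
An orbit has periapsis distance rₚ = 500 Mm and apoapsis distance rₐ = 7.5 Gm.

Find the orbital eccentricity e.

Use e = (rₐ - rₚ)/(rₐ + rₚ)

Convert to SI: rₚ = 500 Mm = 5e+08 m; rₐ = 7.5 Gm = 7.5e+09 m.
e = (rₐ − rₚ) / (rₐ + rₚ).
e = (7.5e+09 − 5e+08) / (7.5e+09 + 5e+08) = 7e+09 / 8e+09 ≈ 0.875.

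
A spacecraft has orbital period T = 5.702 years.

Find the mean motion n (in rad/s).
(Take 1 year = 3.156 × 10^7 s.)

Convert to SI: T = 5.702 years = 1.79955e+08 s.
n = 2π / T.
n = 2π / 1.79955e+08 s ≈ 3.492e-08 rad/s.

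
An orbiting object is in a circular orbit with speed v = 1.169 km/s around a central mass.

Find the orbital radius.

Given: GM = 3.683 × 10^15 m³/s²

Convert to SI: v = 1.169 km/s = 1169 m/s.
For a circular orbit, v² = GM / r, so r = GM / v².
r = 3.683e+15 / (1169)² m ≈ 2.695e+09 m = 2.695 × 10^9 m.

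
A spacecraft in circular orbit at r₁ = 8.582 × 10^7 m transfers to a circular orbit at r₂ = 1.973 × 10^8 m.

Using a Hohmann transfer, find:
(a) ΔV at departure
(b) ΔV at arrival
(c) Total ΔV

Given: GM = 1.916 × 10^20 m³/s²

Transfer semi-major axis: a_t = (r₁ + r₂)/2 = (8.582e+07 + 1.973e+08)/2 = 1.4156e+08 m.
Circular speeds: v₁ = √(GM/r₁) = 1.49418e+06 m/s, v₂ = √(GM/r₂) = 985449 m/s.
Transfer speeds (vis-viva v² = GM(2/r − 1/a_t)): v₁ᵗ = 1.76399e+06 m/s, v₂ᵗ = 767288 m/s.
(a) ΔV₁ = |v₁ᵗ − v₁| ≈ 2.698e+05 m/s = 269.8 km/s.
(b) ΔV₂ = |v₂ − v₂ᵗ| ≈ 2.182e+05 m/s = 218.2 km/s.
(c) ΔV_total = ΔV₁ + ΔV₂ ≈ 4.88e+05 m/s = 488 km/s.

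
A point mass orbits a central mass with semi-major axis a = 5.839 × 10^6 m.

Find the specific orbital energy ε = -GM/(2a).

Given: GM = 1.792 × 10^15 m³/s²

ε = −GM / (2a).
ε = −1.792e+15 / (2 · 5.839e+06) J/kg ≈ -1.535e+08 J/kg = -153.5 MJ/kg.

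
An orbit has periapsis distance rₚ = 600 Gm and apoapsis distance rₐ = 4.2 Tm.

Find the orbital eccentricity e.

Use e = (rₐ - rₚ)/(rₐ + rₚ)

Convert to SI: rₚ = 600 Gm = 6e+11 m; rₐ = 4.2 Tm = 4.2e+12 m.
e = (rₐ − rₚ) / (rₐ + rₚ).
e = (4.2e+12 − 6e+11) / (4.2e+12 + 6e+11) = 3.6e+12 / 4.8e+12 ≈ 0.75.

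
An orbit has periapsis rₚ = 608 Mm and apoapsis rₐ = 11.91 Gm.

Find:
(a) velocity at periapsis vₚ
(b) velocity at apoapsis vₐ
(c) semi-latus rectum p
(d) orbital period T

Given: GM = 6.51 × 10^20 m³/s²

Convert to SI: rₚ = 608 Mm = 6.08e+08 m; rₐ = 11.91 Gm = 1.191e+10 m.
(a) With a = (rₚ + rₐ)/2 = 6.259e+09 m, vₚ = √(GM (2/rₚ − 1/a)) = √(6.51e+20 · (2/6.08e+08 − 1/6.259e+09)) m/s ≈ 1.427e+06 m/s
(b) With a = (rₚ + rₐ)/2 = 6.259e+09 m, vₐ = √(GM (2/rₐ − 1/a)) = √(6.51e+20 · (2/1.191e+10 − 1/6.259e+09)) m/s ≈ 7.287e+04 m/s
(c) From a = (rₚ + rₐ)/2 = 6.259e+09 m and e = (rₐ − rₚ)/(rₐ + rₚ) = 0.90286, p = a(1 − e²) = 6.259e+09 · (1 − (0.90286)²) ≈ 1.157e+09 m
(d) With a = (rₚ + rₐ)/2 = 6.259e+09 m, T = 2π √(a³/GM) = 2π √((6.259e+09)³/6.51e+20) s ≈ 1.219e+05 s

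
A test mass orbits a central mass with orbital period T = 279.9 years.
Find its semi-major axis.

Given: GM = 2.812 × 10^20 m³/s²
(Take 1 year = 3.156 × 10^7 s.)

Convert to SI: T = 279.9 years = 8.83364e+09 s.
Invert Kepler's third law: a = (GM · T² / (4π²))^(1/3).
Substituting T = 8.83364e+09 s and GM = 2.812e+20 m³/s²:
a = (2.812e+20 · (8.83364e+09)² / (4π²))^(1/3) m
a ≈ 8.222e+12 m = 8.222 Tm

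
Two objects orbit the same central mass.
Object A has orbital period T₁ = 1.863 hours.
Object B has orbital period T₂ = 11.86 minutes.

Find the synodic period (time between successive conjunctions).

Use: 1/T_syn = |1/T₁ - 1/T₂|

Convert to SI: T₁ = 1.863 hours = 6706.8 s; T₂ = 11.86 minutes = 711.6 s.
T_syn = |T₁ · T₂ / (T₁ − T₂)|.
T_syn = |6706.8 · 711.6 / (6706.8 − 711.6)| s ≈ 796.1 s = 13.27 minutes.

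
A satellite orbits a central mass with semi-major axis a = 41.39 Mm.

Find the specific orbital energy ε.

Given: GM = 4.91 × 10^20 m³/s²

Convert to SI: a = 41.39 Mm = 4.139e+07 m.
ε = −GM / (2a).
ε = −4.91e+20 / (2 · 4.139e+07) J/kg ≈ -5.931e+12 J/kg = -5931 GJ/kg.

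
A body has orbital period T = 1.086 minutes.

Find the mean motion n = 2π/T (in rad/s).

Convert to SI: T = 1.086 minutes = 65.16 s.
n = 2π / T.
n = 2π / 65.16 s ≈ 0.09643 rad/s.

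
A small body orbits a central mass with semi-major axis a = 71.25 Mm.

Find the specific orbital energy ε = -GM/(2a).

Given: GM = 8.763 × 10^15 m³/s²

Convert to SI: a = 71.25 Mm = 7.125e+07 m.
ε = −GM / (2a).
ε = −8.763e+15 / (2 · 7.125e+07) J/kg ≈ -6.149e+07 J/kg = -61.49 MJ/kg.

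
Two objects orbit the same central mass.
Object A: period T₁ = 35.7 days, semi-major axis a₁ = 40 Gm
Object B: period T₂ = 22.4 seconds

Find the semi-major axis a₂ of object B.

Convert to SI: T₁ = 35.7 days = 3.08448e+06 s; a₁ = 40 Gm = 4e+10 m.
Kepler's third law: (T₁/T₂)² = (a₁/a₂)³ ⇒ a₂ = a₁ · (T₂/T₁)^(2/3).
T₂/T₁ = 22.4 / 3.08448e+06 = 7.26216e-06.
a₂ = 4e+10 · (7.26216e-06)^(2/3) m ≈ 1.5e+07 m = 15 Mm.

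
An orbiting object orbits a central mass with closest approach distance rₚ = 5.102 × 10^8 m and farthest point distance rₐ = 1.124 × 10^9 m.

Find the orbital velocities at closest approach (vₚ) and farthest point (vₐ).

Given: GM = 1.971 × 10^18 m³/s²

Use the vis-viva equation v² = GM(2/r − 1/a) with a = (rₚ + rₐ)/2 = (5.102e+08 + 1.124e+09)/2 = 8.171e+08 m.
vₚ = √(GM · (2/rₚ − 1/a)) = √(1.971e+18 · (2/5.102e+08 − 1/8.171e+08)) m/s ≈ 7.29e+04 m/s = 72.9 km/s.
vₐ = √(GM · (2/rₐ − 1/a)) = √(1.971e+18 · (2/1.124e+09 − 1/8.171e+08)) m/s ≈ 3.309e+04 m/s = 33.09 km/s.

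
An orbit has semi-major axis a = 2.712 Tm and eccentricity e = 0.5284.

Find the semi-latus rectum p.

Convert to SI: a = 2.712 Tm = 2.712e+12 m.
p = a (1 − e²).
p = 2.712e+12 · (1 − (0.5284)²) = 2.712e+12 · 0.720793 ≈ 1.955e+12 m = 1.955 Tm.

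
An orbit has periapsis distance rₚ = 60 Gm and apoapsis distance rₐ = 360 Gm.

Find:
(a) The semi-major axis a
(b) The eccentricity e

Convert to SI: rₚ = 60 Gm = 6e+10 m; rₐ = 360 Gm = 3.6e+11 m.
(a) a = (rₚ + rₐ) / 2 = (6e+10 + 3.6e+11) / 2 ≈ 2.1e+11 m = 210 Gm.
(b) e = (rₐ − rₚ) / (rₐ + rₚ) = (3.6e+11 − 6e+10) / (3.6e+11 + 6e+10) ≈ 0.7143.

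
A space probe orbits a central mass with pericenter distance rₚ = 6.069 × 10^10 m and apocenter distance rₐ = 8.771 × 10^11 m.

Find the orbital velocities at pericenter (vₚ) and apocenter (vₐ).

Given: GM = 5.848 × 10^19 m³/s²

Use the vis-viva equation v² = GM(2/r − 1/a) with a = (rₚ + rₐ)/2 = (6.069e+10 + 8.771e+11)/2 = 4.68895e+11 m.
vₚ = √(GM · (2/rₚ − 1/a)) = √(5.848e+19 · (2/6.069e+10 − 1/4.68895e+11)) m/s ≈ 4.246e+04 m/s = 42.46 km/s.
vₐ = √(GM · (2/rₐ − 1/a)) = √(5.848e+19 · (2/8.771e+11 − 1/4.68895e+11)) m/s ≈ 2938 m/s = 2.938 km/s.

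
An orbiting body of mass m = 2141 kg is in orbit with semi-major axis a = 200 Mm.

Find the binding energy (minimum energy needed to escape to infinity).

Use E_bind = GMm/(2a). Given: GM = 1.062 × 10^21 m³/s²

Convert to SI: a = 200 Mm = 2e+08 m.
Total orbital energy is E = −GMm/(2a); binding energy is E_bind = −E = GMm/(2a).
E_bind = 1.062e+21 · 2141 / (2 · 2e+08) J ≈ 5.684e+15 J = 5.684 PJ.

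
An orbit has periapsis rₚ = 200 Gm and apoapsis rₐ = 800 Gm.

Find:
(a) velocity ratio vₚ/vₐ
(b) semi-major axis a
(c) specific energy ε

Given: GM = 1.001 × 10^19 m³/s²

Convert to SI: rₚ = 200 Gm = 2e+11 m; rₐ = 800 Gm = 8e+11 m.
(a) Conservation of angular momentum (rₚvₚ = rₐvₐ) gives vₚ/vₐ = rₐ/rₚ = 8e+11/2e+11 ≈ 4
(b) a = (rₚ + rₐ)/2 = (2e+11 + 8e+11)/2 ≈ 5e+11 m
(c) With a = (rₚ + rₐ)/2 = 5e+11 m, ε = −GM/(2a) = −1.001e+19/(2 · 5e+11) J/kg ≈ -1.001e+07 J/kg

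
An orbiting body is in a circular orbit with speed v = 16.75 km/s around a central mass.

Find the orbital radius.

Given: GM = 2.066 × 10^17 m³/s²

Convert to SI: v = 16.75 km/s = 16750 m/s.
For a circular orbit, v² = GM / r, so r = GM / v².
r = 2.066e+17 / (16750)² m ≈ 7.364e+08 m = 7.364 × 10^8 m.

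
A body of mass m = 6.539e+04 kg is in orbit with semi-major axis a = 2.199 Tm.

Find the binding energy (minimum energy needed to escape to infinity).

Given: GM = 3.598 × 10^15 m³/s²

Convert to SI: a = 2.199 Tm = 2.199e+12 m.
Total orbital energy is E = −GMm/(2a); binding energy is E_bind = −E = GMm/(2a).
E_bind = 3.598e+15 · 6.539e+04 / (2 · 2.199e+12) J ≈ 5.35e+07 J = 53.5 MJ.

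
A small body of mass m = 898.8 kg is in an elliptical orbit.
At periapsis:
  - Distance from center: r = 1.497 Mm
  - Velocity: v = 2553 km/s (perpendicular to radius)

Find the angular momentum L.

Convert to SI: r = 1.497 Mm = 1.497e+06 m; v = 2553 km/s = 2.553e+06 m/s.
Since v is perpendicular to r, L = m · v · r.
L = 898.8 · 2.553e+06 · 1.497e+06 kg·m²/s ≈ 3.435e+15 kg·m²/s.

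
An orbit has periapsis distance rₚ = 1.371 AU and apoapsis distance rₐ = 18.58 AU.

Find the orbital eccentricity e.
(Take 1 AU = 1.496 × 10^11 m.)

Convert to SI: rₚ = 1.371 AU = 2.05102e+11 m; rₐ = 18.58 AU = 2.77957e+12 m.
e = (rₐ − rₚ) / (rₐ + rₚ).
e = (2.77957e+12 − 2.05102e+11) / (2.77957e+12 + 2.05102e+11) = 2.57447e+12 / 2.98467e+12 ≈ 0.8626.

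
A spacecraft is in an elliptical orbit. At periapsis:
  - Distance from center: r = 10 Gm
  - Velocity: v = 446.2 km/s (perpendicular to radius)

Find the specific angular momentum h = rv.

Convert to SI: r = 10 Gm = 1e+10 m; v = 446.2 km/s = 446200 m/s.
With v perpendicular to r, h = r · v.
h = 1e+10 · 446200 m²/s ≈ 4.462e+15 m²/s.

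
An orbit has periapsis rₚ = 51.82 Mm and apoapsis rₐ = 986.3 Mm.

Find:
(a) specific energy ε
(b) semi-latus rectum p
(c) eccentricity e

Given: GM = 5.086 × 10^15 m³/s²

Convert to SI: rₚ = 51.82 Mm = 5.182e+07 m; rₐ = 986.3 Mm = 9.863e+08 m.
(a) With a = (rₚ + rₐ)/2 = 5.1906e+08 m, ε = −GM/(2a) = −5.086e+15/(2 · 5.1906e+08) J/kg ≈ -4.899e+06 J/kg
(b) From a = (rₚ + rₐ)/2 = 5.1906e+08 m and e = (rₐ − rₚ)/(rₐ + rₚ) = 0.900166, p = a(1 − e²) = 5.1906e+08 · (1 − (0.900166)²) ≈ 9.847e+07 m
(c) e = (rₐ − rₚ)/(rₐ + rₚ) = (9.863e+08 − 5.182e+07)/(9.863e+08 + 5.182e+07) ≈ 0.9002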